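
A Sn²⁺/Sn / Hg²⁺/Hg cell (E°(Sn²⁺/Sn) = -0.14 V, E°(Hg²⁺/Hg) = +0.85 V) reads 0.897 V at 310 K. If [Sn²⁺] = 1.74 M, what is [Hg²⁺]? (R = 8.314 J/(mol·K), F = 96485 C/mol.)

From the Nernst equation, ln Q = nF(E° − E)/RT = 2×96485×(0.99 − 0.897)/(8.314×310) = 6.963, so Q = 1060.
With Q = [Sn²⁺]/[Hg²⁺] and the known concentrations, [Hg²⁺] in the denominator gives [Hg²⁺] = 0.0016 M.

0.0016 M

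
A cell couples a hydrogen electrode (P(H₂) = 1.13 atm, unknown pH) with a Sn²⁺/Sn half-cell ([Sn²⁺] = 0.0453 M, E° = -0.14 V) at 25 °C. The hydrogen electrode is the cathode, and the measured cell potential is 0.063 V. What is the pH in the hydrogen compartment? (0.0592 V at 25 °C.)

E°_cell = 0.14 V and n = 2.
log Q = n(E° − E)/0.0592 = 2×(0.14 − 0.063)/0.0592 = 2.601.
With Q = [Sn²⁺]·P(H₂) / [H⁺]^2, solving for [H⁺] gives log[H⁺] = -1.946, so pH = 1.95.

pH = 1.95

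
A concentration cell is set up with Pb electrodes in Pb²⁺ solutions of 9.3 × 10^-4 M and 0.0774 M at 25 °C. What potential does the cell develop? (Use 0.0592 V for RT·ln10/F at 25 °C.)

Both half-cells are Pb²⁺/Pb, so E°_cell = 0. The concentrated side is the cathode; the cell reaction moves Pb²⁺ from high to low concentration with n = 2.
Q = [Pb²⁺]_dilute/[Pb²⁺]_conc = 9.3 × 10^-4/0.0774 = 0.0120.
E = 0 − (0.0592/2) log Q = −(0.0592/2)(-1.920) = 0.0568 V.

0.057 V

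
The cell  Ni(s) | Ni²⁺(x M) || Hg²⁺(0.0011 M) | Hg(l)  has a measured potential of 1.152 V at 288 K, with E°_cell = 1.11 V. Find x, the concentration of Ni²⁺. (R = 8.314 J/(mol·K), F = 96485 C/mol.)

3.7 × 10^-5 M

From the Nernst equation, ln Q = nF(E° − E)/RT = 2×96485×(1.11 − 1.152)/(8.314×288) = -3.385, so Q = 0.0339.
With Q = [Ni²⁺]/[Hg²⁺] and the known concentrations, [Ni²⁺] in the numerator gives [Ni²⁺] = 3.7 × 10^-5 M.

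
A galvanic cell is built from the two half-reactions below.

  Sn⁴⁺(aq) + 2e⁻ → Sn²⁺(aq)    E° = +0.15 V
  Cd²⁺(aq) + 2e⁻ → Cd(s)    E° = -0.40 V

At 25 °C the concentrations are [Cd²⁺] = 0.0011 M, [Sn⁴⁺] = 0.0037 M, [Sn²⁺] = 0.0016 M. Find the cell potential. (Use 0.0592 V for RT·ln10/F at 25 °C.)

The Sn⁴⁺/Sn²⁺ couple has the higher reduction potential and acts as the cathode, so E°_cell = +0.15 − (-0.40) = 0.55 V.
Balancing electrons gives n = 2; the reaction quotient is Q = [Cd²⁺]·[Sn²⁺]/[Sn⁴⁺] = 4.76 × 10^-4.
At 25 °C, E = E° − (0.0592/n) log Q = 0.55 − (0.0592/2)(-3.323) = 0.550 + 0.098 = 0.648 V.

0.648 V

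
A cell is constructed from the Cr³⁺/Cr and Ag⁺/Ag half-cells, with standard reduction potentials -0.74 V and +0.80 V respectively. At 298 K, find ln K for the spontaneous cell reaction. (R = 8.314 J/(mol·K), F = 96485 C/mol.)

E°_cell = +0.80 − (-0.74) = 1.54 V, with n = 3 electrons transferred.
At equilibrium E = 0, so the Nernst equation gives ln K = nFE°/RT = (3)(96485)(1.54)/((8.314)(298)) = 179.92.

ln K = 179.9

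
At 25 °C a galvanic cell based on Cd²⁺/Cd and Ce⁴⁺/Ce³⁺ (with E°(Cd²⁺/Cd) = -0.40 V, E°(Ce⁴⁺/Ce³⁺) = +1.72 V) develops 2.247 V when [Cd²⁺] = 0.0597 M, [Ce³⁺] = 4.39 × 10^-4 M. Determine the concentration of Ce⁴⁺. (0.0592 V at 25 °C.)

0.015 M

From the Nernst equation, log Q = n(E° − E)/0.0592 = 2(2.12 − 2.247)/0.0592 = -4.291, so Q = 5.12 × 10^-5.
With Q = [Cd²⁺]·[Ce³⁺]^2/[Ce⁴⁺]^2 and the known concentrations, [Ce⁴⁺]^2 in the denominator gives [Ce⁴⁺] = 0.015 M.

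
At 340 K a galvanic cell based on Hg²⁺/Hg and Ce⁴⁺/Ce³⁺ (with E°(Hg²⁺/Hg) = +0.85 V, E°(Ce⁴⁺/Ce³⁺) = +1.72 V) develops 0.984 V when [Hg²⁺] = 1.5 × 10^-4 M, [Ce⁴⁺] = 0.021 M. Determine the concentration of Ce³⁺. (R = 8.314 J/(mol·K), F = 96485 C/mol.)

0.035 M

From the Nernst equation, ln Q = nF(E° − E)/RT = 2×96485×(0.87 − 0.984)/(8.314×340) = -7.782, so Q = 4.17 × 10^-4.
With Q = [Hg²⁺]·[Ce³⁺]^2/[Ce⁴⁺]^2 and the known concentrations, [Ce³⁺]^2 in the numerator gives [Ce³⁺] = 0.035 M.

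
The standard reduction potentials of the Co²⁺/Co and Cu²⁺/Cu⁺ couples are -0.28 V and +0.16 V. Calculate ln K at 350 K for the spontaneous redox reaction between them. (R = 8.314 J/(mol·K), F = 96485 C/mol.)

E°_cell = +0.16 − (-0.28) = 0.44 V, with n = 2 electrons transferred.
At equilibrium E = 0, so the Nernst equation gives ln K = nFE°/RT = (2)(96485)(0.44)/((8.314)(350)) = 29.18.

ln K = 29.2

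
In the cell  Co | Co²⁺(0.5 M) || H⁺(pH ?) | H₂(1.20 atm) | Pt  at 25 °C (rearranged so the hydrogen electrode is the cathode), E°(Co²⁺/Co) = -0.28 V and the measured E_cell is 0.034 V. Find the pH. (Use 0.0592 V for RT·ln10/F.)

E°_cell = 0.28 V and n = 2.
log Q = n(E° − E)/0.0592 = 2×(0.28 − 0.034)/0.0592 = 8.311.
With Q = [Co²⁺]·P(H₂) / [H⁺]^2, solving for [H⁺] gives log[H⁺] = -4.266, so pH = 4.27.

pH = 4.27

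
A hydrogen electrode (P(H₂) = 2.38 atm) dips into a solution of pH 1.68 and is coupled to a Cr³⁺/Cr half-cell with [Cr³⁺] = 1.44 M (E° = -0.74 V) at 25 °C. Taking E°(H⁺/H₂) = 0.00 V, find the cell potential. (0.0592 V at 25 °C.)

The hydrogen couple is the cathode, so E°_cell = 0.74 V; n = 6.
[H⁺] = 10^(−1.68) = 0.021 M, and Q = [Cr³⁺]^2·P(H₂)^3 / [H⁺]^6 = 3.36 × 10^11.
E = E° − (0.0592/6) log Q = 0.74 − (0.0592/6)(11.526) = 0.626 V.

0.63 V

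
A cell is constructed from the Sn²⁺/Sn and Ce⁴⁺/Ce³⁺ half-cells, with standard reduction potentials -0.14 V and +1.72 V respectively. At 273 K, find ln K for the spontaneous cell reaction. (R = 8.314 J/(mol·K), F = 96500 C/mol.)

ln K = 158.2

E°_cell = +1.72 − (-0.14) = 1.86 V, with n = 2 electrons transferred.
At equilibrium E = 0, so the Nernst equation gives ln K = nFE°/RT = (2)(96500)(1.86)/((8.314)(273)) = 158.16.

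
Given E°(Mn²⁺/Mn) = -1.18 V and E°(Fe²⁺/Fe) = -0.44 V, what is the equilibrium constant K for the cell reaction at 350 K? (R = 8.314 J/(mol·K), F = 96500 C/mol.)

E°_cell = -0.44 − (-1.18) = 0.74 V, with n = 2 electrons transferred.
At equilibrium E = 0, so the Nernst equation gives ln K = nFE°/RT = (2)(96500)(0.74)/((8.314)(350)) = 49.08.
K = e^49.08 = 2.1 × 10^21.

2.1 × 10^21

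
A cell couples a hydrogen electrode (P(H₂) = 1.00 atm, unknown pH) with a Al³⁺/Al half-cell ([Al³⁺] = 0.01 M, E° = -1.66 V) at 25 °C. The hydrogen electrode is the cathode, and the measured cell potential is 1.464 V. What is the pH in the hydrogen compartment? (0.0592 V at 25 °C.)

pH = 3.98

E°_cell = 1.66 V and n = 6.
log Q = n(E° − E)/0.0592 = 6×(1.66 − 1.464)/0.0592 = 19.865.
With Q = [Al³⁺]^2·P(H₂)^3 / [H⁺]^6, solving for [H⁺] gives log[H⁺] = -3.977, so pH = 3.98.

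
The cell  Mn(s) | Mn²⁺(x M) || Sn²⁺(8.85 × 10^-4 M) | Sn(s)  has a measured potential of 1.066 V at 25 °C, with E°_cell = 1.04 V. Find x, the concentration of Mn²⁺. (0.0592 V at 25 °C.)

From the Nernst equation, log Q = n(E° − E)/0.0592 = 2(1.04 − 1.066)/0.0592 = -0.878, so Q = 0.132.
With Q = [Mn²⁺]/[Sn²⁺] and the known concentrations, [Mn²⁺] in the numerator gives [Mn²⁺] = 1.2 × 10^-4 M.

1.2 × 10^-4 M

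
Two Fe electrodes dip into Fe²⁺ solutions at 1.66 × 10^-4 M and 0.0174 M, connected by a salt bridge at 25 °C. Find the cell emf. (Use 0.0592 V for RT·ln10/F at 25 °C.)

0.060 V

Both half-cells are Fe²⁺/Fe, so E°_cell = 0. The concentrated side is the cathode; the cell reaction moves Fe²⁺ from high to low concentration with n = 2.
Q = [Fe²⁺]_dilute/[Fe²⁺]_conc = 1.66 × 10^-4/0.0174 = 0.00954.
E = 0 − (0.0592/2) log Q = −(0.0592/2)(-2.020) = 0.0598 V.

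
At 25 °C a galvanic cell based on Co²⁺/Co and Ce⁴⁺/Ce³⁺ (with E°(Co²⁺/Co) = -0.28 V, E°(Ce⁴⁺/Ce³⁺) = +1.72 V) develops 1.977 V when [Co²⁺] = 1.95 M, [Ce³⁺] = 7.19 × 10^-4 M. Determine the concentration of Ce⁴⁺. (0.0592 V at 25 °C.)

From the Nernst equation, log Q = n(E° − E)/0.0592 = 2(2.00 − 1.977)/0.0592 = 0.777, so Q = 5.98.
With Q = [Co²⁺]·[Ce³⁺]^2/[Ce⁴⁺]^2 and the known concentrations, [Ce⁴⁺]^2 in the denominator gives [Ce⁴⁺] = 4.1 × 10^-4 M.

4.1 × 10^-4 M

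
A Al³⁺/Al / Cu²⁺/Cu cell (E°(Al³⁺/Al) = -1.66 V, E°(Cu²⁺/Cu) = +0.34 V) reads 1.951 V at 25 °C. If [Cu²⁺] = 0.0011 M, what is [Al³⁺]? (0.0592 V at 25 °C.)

From the Nernst equation, log Q = n(E° − E)/0.0592 = 6(2.00 − 1.951)/0.0592 = 4.966, so Q = 9.25 × 10^4.
With Q = [Al³⁺]^2/[Cu²⁺]^3 and the known concentrations, [Al³⁺]^2 in the numerator gives [Al³⁺] = 0.011 M.

0.011 M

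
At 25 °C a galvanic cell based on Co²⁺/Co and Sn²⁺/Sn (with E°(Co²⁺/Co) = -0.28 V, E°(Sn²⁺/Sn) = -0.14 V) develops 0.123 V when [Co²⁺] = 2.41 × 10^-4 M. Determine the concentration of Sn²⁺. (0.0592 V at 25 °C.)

6.4 × 10^-5 M

From the Nernst equation, log Q = n(E° − E)/0.0592 = 2(0.14 − 0.123)/0.0592 = 0.574, so Q = 3.75.
With Q = [Co²⁺]/[Sn²⁺] and the known concentrations, [Sn²⁺] in the denominator gives [Sn²⁺] = 6.4 × 10^-5 M.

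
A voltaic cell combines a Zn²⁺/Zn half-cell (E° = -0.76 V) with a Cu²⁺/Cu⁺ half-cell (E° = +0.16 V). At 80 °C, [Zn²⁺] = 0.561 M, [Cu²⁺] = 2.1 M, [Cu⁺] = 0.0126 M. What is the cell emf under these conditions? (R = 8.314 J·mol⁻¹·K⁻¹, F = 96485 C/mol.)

The Cu²⁺/Cu⁺ couple has the higher reduction potential and acts as the cathode, so E°_cell = +0.16 − (-0.76) = 0.92 V.
Balancing electrons gives n = 2; the reaction quotient is Q = [Zn²⁺]·[Cu⁺]^2/[Cu²⁺]^2 = 2.02 × 10^-5.
E = E° − (RT/nF) ln Q = 0.92 − (8.314×353)/(2×96485) × (-10.810) = 0.920 + 0.164 = 1.084 V.

1.08 V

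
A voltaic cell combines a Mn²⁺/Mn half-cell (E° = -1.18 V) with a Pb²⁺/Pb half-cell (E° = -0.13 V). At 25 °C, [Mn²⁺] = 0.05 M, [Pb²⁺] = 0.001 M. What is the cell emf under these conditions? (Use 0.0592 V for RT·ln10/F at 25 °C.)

The Pb²⁺/Pb couple has the higher reduction potential and acts as the cathode, so E°_cell = -0.13 − (-1.18) = 1.05 V.
Balancing electrons gives n = 2; the reaction quotient is Q = [Mn²⁺]/[Pb²⁺] = 50.0.
At 25 °C, E = E° − (0.0592/n) log Q = 1.05 − (0.0592/2)(1.699) = 1.050 − 0.050 = 1.000 V.

1.000 V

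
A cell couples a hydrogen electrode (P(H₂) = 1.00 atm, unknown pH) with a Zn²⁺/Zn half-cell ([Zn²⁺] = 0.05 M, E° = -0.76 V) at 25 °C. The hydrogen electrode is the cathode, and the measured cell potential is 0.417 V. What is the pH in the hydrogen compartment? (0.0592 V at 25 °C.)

E°_cell = 0.76 V and n = 2.
log Q = n(E° − E)/0.0592 = 2×(0.76 − 0.417)/0.0592 = 11.588.
With Q = [Zn²⁺]·P(H₂) / [H⁺]^2, solving for [H⁺] gives log[H⁺] = -6.444, so pH = 6.44.

pH = 6.44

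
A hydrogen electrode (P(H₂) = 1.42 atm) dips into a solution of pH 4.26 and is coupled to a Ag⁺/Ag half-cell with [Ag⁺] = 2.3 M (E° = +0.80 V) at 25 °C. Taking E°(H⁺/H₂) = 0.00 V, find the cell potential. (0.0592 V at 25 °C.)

1.08 V

The Ag⁺/Ag couple is the cathode, so E°_cell = 0.80 V; n = 2.
[H⁺] = 10^(−4.26) = 5.5 × 10^-5 M, and Q = [H⁺]^2 / ([Ag⁺]^2·P(H₂)) = 4.02 × 10^-10.
E = E° − (0.0592/2) log Q = 0.80 − (0.0592/2)(-9.396) = 1.078 V.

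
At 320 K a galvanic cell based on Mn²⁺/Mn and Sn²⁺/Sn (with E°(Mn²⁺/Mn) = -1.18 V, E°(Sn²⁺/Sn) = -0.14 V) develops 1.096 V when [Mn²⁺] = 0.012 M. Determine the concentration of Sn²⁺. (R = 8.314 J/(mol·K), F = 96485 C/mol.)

From the Nernst equation, ln Q = nF(E° − E)/RT = 2×96485×(1.04 − 1.096)/(8.314×320) = -4.062, so Q = 0.0172.
With Q = [Mn²⁺]/[Sn²⁺] and the known concentrations, [Sn²⁺] in the denominator gives [Sn²⁺] = 0.7 M.

0.7 M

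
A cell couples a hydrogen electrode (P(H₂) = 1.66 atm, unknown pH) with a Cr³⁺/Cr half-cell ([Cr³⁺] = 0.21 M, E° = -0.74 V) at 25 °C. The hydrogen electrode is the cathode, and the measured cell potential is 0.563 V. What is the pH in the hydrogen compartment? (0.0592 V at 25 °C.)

E°_cell = 0.74 V and n = 6.
log Q = n(E° − E)/0.0592 = 6×(0.74 − 0.563)/0.0592 = 17.939.
With Q = [Cr³⁺]^2·P(H₂)^3 / [H⁺]^6, solving for [H⁺] gives log[H⁺] = -3.106, so pH = 3.11.

pH = 3.11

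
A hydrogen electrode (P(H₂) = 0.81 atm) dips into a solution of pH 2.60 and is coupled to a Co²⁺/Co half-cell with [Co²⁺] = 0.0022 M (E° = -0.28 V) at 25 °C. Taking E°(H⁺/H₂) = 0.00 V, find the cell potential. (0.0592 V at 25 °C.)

0.21 V

The hydrogen couple is the cathode, so E°_cell = 0.28 V; n = 2.
[H⁺] = 10^(−2.60) = 0.0025 M, and Q = [Co²⁺]·P(H₂) / [H⁺]^2 = 282.
E = E° − (0.0592/2) log Q = 0.28 − (0.0592/2)(2.451) = 0.207 V.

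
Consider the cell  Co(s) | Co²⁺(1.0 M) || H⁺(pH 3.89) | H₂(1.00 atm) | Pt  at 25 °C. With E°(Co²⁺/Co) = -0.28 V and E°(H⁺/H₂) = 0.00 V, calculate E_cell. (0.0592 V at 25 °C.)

The hydrogen couple is the cathode, so E°_cell = 0.28 V; n = 2.
[H⁺] = 10^(−3.89) = 1.3 × 10^-4 M, and Q = [Co²⁺]·P(H₂) / [H⁺]^2 = 6.03 × 10^7.
E = E° − (0.0592/2) log Q = 0.28 − (0.0592/2)(7.780) = 0.050 V.

0.050 V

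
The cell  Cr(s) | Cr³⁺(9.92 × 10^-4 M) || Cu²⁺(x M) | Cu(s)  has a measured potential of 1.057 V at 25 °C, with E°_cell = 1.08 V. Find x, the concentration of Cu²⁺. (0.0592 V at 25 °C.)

0.0017 M

From the Nernst equation, log Q = n(E° − E)/0.0592 = 6(1.08 − 1.057)/0.0592 = 2.331, so Q = 214.
With Q = [Cr³⁺]^2/[Cu²⁺]^3 and the known concentrations, [Cu²⁺]^3 in the denominator gives [Cu²⁺] = 0.0017 M.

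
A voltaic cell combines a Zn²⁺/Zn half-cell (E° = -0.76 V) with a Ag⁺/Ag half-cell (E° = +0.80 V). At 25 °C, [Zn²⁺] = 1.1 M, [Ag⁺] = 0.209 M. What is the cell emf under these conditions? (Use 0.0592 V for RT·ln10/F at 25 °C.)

The Ag⁺/Ag couple has the higher reduction potential and acts as the cathode, so E°_cell = +0.80 − (-0.76) = 1.56 V.
Balancing electrons gives n = 2; the reaction quotient is Q = [Zn²⁺]/[Ag⁺]^2 = 25.2.
At 25 °C, E = E° − (0.0592/n) log Q = 1.56 − (0.0592/2)(1.401) = 1.560 − 0.041 = 1.519 V.

1.52 V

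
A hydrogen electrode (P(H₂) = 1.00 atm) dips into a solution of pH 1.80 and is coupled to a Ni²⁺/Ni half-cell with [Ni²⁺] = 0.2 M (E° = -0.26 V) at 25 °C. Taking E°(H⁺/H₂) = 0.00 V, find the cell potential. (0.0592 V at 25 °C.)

0.17 V

The hydrogen couple is the cathode, so E°_cell = 0.26 V; n = 2.
[H⁺] = 10^(−1.80) = 0.016 M, and Q = [Ni²⁺]·P(H₂) / [H⁺]^2 = 796.
E = E° − (0.0592/2) log Q = 0.26 − (0.0592/2)(2.901) = 0.174 V.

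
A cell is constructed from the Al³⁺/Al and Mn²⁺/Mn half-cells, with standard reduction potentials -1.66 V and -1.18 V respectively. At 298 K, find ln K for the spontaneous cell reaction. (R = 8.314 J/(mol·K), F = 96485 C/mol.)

ln K = 112.2

E°_cell = -1.18 − (-1.66) = 0.48 V, with n = 6 electrons transferred.
At equilibrium E = 0, so the Nernst equation gives ln K = nFE°/RT = (6)(96485)(0.48)/((8.314)(298)) = 112.16.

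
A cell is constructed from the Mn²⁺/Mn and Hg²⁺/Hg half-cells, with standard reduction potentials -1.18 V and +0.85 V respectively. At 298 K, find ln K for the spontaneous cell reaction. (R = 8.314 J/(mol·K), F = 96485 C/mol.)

E°_cell = +0.85 − (-1.18) = 2.03 V, with n = 2 electrons transferred.
At equilibrium E = 0, so the Nernst equation gives ln K = nFE°/RT = (2)(96485)(2.03)/((8.314)(298)) = 158.11.

ln K = 158.1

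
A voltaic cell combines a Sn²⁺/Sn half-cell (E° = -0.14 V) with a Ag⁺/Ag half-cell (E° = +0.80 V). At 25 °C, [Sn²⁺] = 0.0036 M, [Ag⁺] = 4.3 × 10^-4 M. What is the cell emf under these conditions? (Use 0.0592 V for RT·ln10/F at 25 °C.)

0.813 V

The Ag⁺/Ag couple has the higher reduction potential and acts as the cathode, so E°_cell = +0.80 − (-0.14) = 0.94 V.
Balancing electrons gives n = 2; the reaction quotient is Q = [Sn²⁺]/[Ag⁺]^2 = 1.95 × 10^4.
At 25 °C, E = E° − (0.0592/n) log Q = 0.94 − (0.0592/2)(4.289) = 0.940 − 0.127 = 0.813 V.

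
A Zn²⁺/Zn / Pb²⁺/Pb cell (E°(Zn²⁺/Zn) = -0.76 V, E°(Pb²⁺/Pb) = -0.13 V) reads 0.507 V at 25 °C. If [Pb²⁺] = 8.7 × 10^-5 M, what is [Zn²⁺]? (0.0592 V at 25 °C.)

1.2 M

From the Nernst equation, log Q = n(E° − E)/0.0592 = 2(0.63 − 0.507)/0.0592 = 4.155, so Q = 1.43 × 10^4.
With Q = [Zn²⁺]/[Pb²⁺] and the known concentrations, [Zn²⁺] in the numerator gives [Zn²⁺] = 1.2 M.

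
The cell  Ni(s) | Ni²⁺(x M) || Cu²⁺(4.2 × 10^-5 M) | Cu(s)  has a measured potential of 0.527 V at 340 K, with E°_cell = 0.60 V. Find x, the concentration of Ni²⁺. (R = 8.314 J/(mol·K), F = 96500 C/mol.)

0.0061 M

From the Nernst equation, ln Q = nF(E° − E)/RT = 2×96500×(0.60 − 0.527)/(8.314×340) = 4.984, so Q = 146.
With Q = [Ni²⁺]/[Cu²⁺] and the known concentrations, [Ni²⁺] in the numerator gives [Ni²⁺] = 0.0061 M.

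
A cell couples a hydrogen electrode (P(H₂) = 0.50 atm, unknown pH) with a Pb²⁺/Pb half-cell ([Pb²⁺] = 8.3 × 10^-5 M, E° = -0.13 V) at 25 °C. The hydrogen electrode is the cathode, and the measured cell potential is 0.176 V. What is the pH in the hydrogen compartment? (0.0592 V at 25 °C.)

E°_cell = 0.13 V and n = 2.
log Q = n(E° − E)/0.0592 = 2×(0.13 − 0.176)/0.0592 = -1.554.
With Q = [Pb²⁺]·P(H₂) / [H⁺]^2, solving for [H⁺] gives log[H⁺] = -1.414, so pH = 1.41.

pH = 1.41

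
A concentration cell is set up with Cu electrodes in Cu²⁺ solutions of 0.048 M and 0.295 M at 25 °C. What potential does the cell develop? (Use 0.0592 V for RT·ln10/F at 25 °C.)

0.023 V

Both half-cells are Cu²⁺/Cu, so E°_cell = 0. The concentrated side is the cathode; the cell reaction moves Cu²⁺ from high to low concentration with n = 2.
Q = [Cu²⁺]_dilute/[Cu²⁺]_conc = 0.048/0.295 = 0.163.
E = 0 − (0.0592/2) log Q = −(0.0592/2)(-0.789) = 0.0234 V.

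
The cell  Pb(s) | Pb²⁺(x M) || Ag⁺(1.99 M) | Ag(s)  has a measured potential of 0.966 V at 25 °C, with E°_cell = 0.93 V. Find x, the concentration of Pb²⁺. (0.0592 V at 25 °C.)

From the Nernst equation, log Q = n(E° − E)/0.0592 = 2(0.93 − 0.966)/0.0592 = -1.216, so Q = 0.0608.
With Q = [Pb²⁺]/[Ag⁺]^2 and the known concentrations, [Pb²⁺] in the numerator gives [Pb²⁺] = 0.24 M.

0.24 M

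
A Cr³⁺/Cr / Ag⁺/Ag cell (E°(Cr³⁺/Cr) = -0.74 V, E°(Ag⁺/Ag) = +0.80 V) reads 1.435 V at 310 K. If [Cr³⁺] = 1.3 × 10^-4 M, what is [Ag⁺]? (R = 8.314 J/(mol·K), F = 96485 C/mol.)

9.9 × 10^-4 M

From the Nernst equation, ln Q = nF(E° − E)/RT = 3×96485×(1.54 − 1.435)/(8.314×310) = 11.792, so Q = 1.32 × 10^5.
With Q = [Cr³⁺]/[Ag⁺]^3 and the known concentrations, [Ag⁺]^3 in the denominator gives [Ag⁺] = 9.9 × 10^-4 M.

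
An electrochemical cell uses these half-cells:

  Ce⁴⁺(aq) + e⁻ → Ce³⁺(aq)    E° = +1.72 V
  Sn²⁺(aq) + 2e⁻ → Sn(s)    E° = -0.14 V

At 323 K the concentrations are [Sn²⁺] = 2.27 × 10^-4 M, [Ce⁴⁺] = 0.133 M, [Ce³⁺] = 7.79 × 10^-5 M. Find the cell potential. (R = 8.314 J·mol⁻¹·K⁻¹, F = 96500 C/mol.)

The Ce⁴⁺/Ce³⁺ couple has the higher reduction potential and acts as the cathode, so E°_cell = +1.72 − (-0.14) = 1.86 V.
Balancing electrons gives n = 2; the reaction quotient is Q = [Sn²⁺]·[Ce³⁺]^2/[Ce⁴⁺]^2 = 7.79 × 10^-11.
E = E° − (RT/nF) ln Q = 1.86 − (8.314×323)/(2×96500) × (-23.276) = 1.860 + 0.324 = 2.184 V.

2.18 V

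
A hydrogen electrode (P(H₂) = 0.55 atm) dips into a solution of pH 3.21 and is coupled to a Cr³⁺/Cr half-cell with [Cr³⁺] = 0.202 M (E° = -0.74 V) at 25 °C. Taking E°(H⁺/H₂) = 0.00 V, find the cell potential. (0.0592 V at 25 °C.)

The hydrogen couple is the cathode, so E°_cell = 0.74 V; n = 6.
[H⁺] = 10^(−3.21) = 6.2 × 10^-4 M, and Q = [Cr³⁺]^2·P(H₂)^3 / [H⁺]^6 = 1.24 × 10^17.
E = E° − (0.0592/6) log Q = 0.74 − (0.0592/6)(17.092) = 0.571 V.

0.57 V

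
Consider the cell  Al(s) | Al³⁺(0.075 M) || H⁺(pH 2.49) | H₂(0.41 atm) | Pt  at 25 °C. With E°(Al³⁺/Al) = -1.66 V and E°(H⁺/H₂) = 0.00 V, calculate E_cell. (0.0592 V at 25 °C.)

The hydrogen couple is the cathode, so E°_cell = 1.66 V; n = 6.
[H⁺] = 10^(−2.49) = 0.0032 M, and Q = [Al³⁺]^2·P(H₂)^3 / [H⁺]^6 = 3.38 × 10^11.
E = E° − (0.0592/6) log Q = 1.66 − (0.0592/6)(11.528) = 1.546 V.

1.55 V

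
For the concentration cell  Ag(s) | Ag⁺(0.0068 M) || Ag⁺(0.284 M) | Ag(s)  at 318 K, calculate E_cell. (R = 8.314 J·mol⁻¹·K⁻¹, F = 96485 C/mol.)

Both half-cells are Ag⁺/Ag, so E°_cell = 0. The concentrated side is the cathode; the cell reaction moves Ag⁺ from high to low concentration with n = 1.
Q = [Ag⁺]_dilute/[Ag⁺]_conc = 0.0068/0.284 = 0.0239.
E = 0 − (RT/nF) ln Q = −((8.314×318)/(1×96485))(-3.732) = 0.1023 V.

0.10 V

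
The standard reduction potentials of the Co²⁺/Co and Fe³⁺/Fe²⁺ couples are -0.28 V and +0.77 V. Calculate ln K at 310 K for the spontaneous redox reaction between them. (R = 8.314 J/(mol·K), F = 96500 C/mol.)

E°_cell = +0.77 − (-0.28) = 1.05 V, with n = 2 electrons transferred.
At equilibrium E = 0, so the Nernst equation gives ln K = nFE°/RT = (2)(96500)(1.05)/((8.314)(310)) = 78.63.

ln K = 78.6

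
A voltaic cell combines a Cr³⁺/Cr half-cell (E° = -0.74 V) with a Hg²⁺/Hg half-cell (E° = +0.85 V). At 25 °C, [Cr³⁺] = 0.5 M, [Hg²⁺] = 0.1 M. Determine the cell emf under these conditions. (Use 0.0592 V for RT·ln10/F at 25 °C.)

The Hg²⁺/Hg couple has the higher reduction potential and acts as the cathode, so E°_cell = +0.85 − (-0.74) = 1.59 V.
Balancing electrons gives n = 6; the reaction quotient is Q = [Cr³⁺]^2/[Hg²⁺]^3 = 250.
At 25 °C, E = E° − (0.0592/n) log Q = 1.59 − (0.0592/6)(2.398) = 1.590 − 0.024 = 1.566 V.

1.57 V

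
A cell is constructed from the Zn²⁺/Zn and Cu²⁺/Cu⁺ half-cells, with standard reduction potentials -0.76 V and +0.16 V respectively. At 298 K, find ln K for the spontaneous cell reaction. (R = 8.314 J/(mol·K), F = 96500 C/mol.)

ln K = 71.7

E°_cell = +0.16 − (-0.76) = 0.92 V, with n = 2 electrons transferred.
At equilibrium E = 0, so the Nernst equation gives ln K = nFE°/RT = (2)(96500)(0.92)/((8.314)(298)) = 71.67.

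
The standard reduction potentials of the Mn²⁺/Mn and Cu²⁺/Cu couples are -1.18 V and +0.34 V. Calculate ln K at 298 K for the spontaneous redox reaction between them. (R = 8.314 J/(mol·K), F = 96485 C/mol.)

ln K = 118.4

E°_cell = +0.34 − (-1.18) = 1.52 V, with n = 2 electrons transferred.
At equilibrium E = 0, so the Nernst equation gives ln K = nFE°/RT = (2)(96485)(1.52)/((8.314)(298)) = 118.39.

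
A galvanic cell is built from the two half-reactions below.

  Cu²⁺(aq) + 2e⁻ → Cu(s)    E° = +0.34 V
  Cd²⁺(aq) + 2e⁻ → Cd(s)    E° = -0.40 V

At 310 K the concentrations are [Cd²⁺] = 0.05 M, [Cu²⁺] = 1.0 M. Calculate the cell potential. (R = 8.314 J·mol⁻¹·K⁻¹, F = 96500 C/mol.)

0.780 V

The Cu²⁺/Cu couple has the higher reduction potential and acts as the cathode, so E°_cell = +0.34 − (-0.40) = 0.74 V.
Balancing electrons gives n = 2; the reaction quotient is Q = [Cd²⁺]/[Cu²⁺] = 0.0500.
E = E° − (RT/nF) ln Q = 0.74 − (8.314×310)/(2×96500) × (-2.996) = 0.740 + 0.040 = 0.780 V.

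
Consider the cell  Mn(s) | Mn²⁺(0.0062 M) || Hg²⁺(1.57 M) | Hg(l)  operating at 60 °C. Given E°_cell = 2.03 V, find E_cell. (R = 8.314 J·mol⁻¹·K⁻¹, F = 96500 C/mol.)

Balancing electrons gives n = 2; the reaction quotient is Q = [Mn²⁺]/[Hg²⁺] = 0.00395.
E = E° − (RT/nF) ln Q = 2.03 − (8.314×333)/(2×96500) × (-5.534) = 2.030 + 0.079 = 2.109 V.

2.11 V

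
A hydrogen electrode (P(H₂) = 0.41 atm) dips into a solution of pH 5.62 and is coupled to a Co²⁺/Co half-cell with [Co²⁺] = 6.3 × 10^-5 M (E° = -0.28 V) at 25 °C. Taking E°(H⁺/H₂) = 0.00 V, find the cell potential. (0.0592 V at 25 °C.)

The hydrogen couple is the cathode, so E°_cell = 0.28 V; n = 2.
[H⁺] = 10^(−5.62) = 2.4 × 10^-6 M, and Q = [Co²⁺]·P(H₂) / [H⁺]^2 = 4.49 × 10^6.
E = E° − (0.0592/2) log Q = 0.28 − (0.0592/2)(6.652) = 0.083 V.

0.083 V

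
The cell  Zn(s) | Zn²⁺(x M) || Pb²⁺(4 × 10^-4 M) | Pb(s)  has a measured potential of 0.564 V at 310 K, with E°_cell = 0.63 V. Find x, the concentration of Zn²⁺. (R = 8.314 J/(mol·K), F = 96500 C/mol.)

0.056 M

From the Nernst equation, ln Q = nF(E° − E)/RT = 2×96500×(0.63 − 0.564)/(8.314×310) = 4.942, so Q = 140.
With Q = [Zn²⁺]/[Pb²⁺] and the known concentrations, [Zn²⁺] in the numerator gives [Zn²⁺] = 0.056 M.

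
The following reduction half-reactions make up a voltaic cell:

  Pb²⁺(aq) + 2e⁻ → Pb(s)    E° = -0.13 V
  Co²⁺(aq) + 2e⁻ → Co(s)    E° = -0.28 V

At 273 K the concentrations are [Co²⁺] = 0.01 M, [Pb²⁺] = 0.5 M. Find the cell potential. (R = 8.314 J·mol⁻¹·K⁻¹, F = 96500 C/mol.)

The Pb²⁺/Pb couple has the higher reduction potential and acts as the cathode, so E°_cell = -0.13 − (-0.28) = 0.15 V.
Balancing electrons gives n = 2; the reaction quotient is Q = [Co²⁺]/[Pb²⁺] = 0.0200.
E = E° − (RT/nF) ln Q = 0.15 − (8.314×273)/(2×96500) × (-3.912) = 0.150 + 0.046 = 0.196 V.

0.196 V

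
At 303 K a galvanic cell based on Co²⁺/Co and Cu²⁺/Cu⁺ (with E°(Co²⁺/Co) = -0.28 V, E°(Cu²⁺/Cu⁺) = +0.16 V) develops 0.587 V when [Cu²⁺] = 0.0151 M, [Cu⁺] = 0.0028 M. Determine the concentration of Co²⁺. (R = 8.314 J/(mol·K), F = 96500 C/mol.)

From the Nernst equation, ln Q = nF(E° − E)/RT = 2×96500×(0.44 − 0.587)/(8.314×303) = -11.262, so Q = 1.28 × 10^-5.
With Q = [Co²⁺]·[Cu⁺]^2/[Cu²⁺]^2 and the known concentrations, [Co²⁺] in the numerator gives [Co²⁺] = 3.7 × 10^-4 M.

3.7 × 10^-4 M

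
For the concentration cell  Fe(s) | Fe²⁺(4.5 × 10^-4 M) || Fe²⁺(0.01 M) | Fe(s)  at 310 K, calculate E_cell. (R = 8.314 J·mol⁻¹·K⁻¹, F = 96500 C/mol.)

Both half-cells are Fe²⁺/Fe, so E°_cell = 0. The concentrated side is the cathode; the cell reaction moves Fe²⁺ from high to low concentration with n = 2.
Q = [Fe²⁺]_dilute/[Fe²⁺]_conc = 4.5 × 10^-4/0.01 = 0.0450.
E = 0 − (RT/nF) ln Q = −((8.314×310)/(2×96500))(-3.101) = 0.0414 V.

0.041 V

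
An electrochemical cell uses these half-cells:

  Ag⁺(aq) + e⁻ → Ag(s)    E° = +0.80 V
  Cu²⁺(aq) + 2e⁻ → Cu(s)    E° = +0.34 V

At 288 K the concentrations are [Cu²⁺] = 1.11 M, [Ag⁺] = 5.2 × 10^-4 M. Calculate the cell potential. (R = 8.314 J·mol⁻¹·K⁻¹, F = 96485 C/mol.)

The Ag⁺/Ag couple has the higher reduction potential and acts as the cathode, so E°_cell = +0.80 − (+0.34) = 0.46 V.
Balancing electrons gives n = 2; the reaction quotient is Q = [Cu²⁺]/[Ag⁺]^2 = 4.11 × 10^6.
E = E° − (RT/nF) ln Q = 0.46 − (8.314×288)/(2×96485) × (15.228) = 0.460 − 0.189 = 0.271 V.

0.271 V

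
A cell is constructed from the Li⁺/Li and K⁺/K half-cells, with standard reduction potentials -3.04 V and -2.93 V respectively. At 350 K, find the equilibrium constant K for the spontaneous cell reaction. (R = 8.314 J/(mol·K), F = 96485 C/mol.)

E°_cell = -2.93 − (-3.04) = 0.11 V, with n = 1 electron transferred.
At equilibrium E = 0, so the Nernst equation gives ln K = nFE°/RT = (1)(96485)(0.11)/((8.314)(350)) = 3.65.
K = e^3.65 = 38.

38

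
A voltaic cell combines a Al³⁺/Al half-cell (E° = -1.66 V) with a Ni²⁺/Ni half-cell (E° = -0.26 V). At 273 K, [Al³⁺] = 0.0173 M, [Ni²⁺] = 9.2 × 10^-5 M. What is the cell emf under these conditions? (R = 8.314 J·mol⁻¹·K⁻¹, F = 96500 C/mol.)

1.32 V

The Ni²⁺/Ni couple has the higher reduction potential and acts as the cathode, so E°_cell = -0.26 − (-1.66) = 1.40 V.
Balancing electrons gives n = 6; the reaction quotient is Q = [Al³⁺]^2/[Ni²⁺]^3 = 3.84 × 10^8.
E = E° − (RT/nF) ln Q = 1.40 − (8.314×273)/(6×96500) × (19.767) = 1.400 − 0.077 = 1.323 V.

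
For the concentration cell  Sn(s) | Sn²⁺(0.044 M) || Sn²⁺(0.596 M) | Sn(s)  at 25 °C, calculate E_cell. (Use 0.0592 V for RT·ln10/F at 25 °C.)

0.034 V

Both half-cells are Sn²⁺/Sn, so E°_cell = 0. The concentrated side is the cathode; the cell reaction moves Sn²⁺ from high to low concentration with n = 2.
Q = [Sn²⁺]_dilute/[Sn²⁺]_conc = 0.044/0.596 = 0.0738.
E = 0 − (0.0592/2) log Q = −(0.0592/2)(-1.132) = 0.0335 V.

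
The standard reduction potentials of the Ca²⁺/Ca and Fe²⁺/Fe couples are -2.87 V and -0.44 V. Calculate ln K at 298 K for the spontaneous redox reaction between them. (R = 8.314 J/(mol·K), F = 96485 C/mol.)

ln K = 189.3

E°_cell = -0.44 − (-2.87) = 2.43 V, with n = 2 electrons transferred.
At equilibrium E = 0, so the Nernst equation gives ln K = nFE°/RT = (2)(96485)(2.43)/((8.314)(298)) = 189.26.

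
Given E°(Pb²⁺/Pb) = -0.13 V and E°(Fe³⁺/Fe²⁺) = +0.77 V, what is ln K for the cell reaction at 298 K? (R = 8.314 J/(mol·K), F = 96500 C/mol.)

E°_cell = +0.77 − (-0.13) = 0.90 V, with n = 2 electrons transferred.
At equilibrium E = 0, so the Nernst equation gives ln K = nFE°/RT = (2)(96500)(0.90)/((8.314)(298)) = 70.11.

ln K = 70.1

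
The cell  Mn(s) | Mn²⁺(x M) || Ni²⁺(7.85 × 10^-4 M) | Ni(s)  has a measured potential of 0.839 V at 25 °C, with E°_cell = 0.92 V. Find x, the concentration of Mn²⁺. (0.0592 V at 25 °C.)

0.43 M

From the Nernst equation, log Q = n(E° − E)/0.0592 = 2(0.92 − 0.839)/0.0592 = 2.736, so Q = 545.
With Q = [Mn²⁺]/[Ni²⁺] and the known concentrations, [Mn²⁺] in the numerator gives [Mn²⁺] = 0.43 M.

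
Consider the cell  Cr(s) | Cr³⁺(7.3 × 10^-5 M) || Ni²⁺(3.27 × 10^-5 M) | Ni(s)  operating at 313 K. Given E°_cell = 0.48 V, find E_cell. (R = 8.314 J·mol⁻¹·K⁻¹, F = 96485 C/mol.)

0.426 V

Balancing electrons gives n = 6; the reaction quotient is Q = [Cr³⁺]^2/[Ni²⁺]^3 = 1.52 × 10^5.
E = E° − (RT/nF) ln Q = 0.48 − (8.314×313)/(6×96485) × (11.934) = 0.480 − 0.054 = 0.426 V.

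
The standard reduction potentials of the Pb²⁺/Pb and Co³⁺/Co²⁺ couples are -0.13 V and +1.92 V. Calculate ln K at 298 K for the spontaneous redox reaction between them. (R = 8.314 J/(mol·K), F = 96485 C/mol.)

ln K = 159.7

E°_cell = +1.92 − (-0.13) = 2.05 V, with n = 2 electrons transferred.
At equilibrium E = 0, so the Nernst equation gives ln K = nFE°/RT = (2)(96485)(2.05)/((8.314)(298)) = 159.67.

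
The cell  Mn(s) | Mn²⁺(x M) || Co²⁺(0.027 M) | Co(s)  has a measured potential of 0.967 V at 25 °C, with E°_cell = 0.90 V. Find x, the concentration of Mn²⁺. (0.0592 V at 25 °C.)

1.5 × 10^-4 M

From the Nernst equation, log Q = n(E° − E)/0.0592 = 2(0.90 − 0.967)/0.0592 = -2.264, so Q = 0.00545.
With Q = [Mn²⁺]/[Co²⁺] and the known concentrations, [Mn²⁺] in the numerator gives [Mn²⁺] = 1.5 × 10^-4 M.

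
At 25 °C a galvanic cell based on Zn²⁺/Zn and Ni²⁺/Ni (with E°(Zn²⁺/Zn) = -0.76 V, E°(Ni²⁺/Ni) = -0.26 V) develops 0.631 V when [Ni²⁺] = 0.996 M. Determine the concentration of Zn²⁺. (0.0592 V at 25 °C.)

3.7 × 10^-5 M

From the Nernst equation, log Q = n(E° − E)/0.0592 = 2(0.50 − 0.631)/0.0592 = -4.426, so Q = 3.75 × 10^-5.
With Q = [Zn²⁺]/[Ni²⁺] and the known concentrations, [Zn²⁺] in the numerator gives [Zn²⁺] = 3.7 × 10^-5 M.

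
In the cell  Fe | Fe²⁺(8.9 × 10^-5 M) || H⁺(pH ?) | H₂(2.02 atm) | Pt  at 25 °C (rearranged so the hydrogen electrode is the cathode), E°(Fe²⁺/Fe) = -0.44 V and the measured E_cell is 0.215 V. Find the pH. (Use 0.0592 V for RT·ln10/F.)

pH = 5.67

E°_cell = 0.44 V and n = 2.
log Q = n(E° − E)/0.0592 = 2×(0.44 − 0.215)/0.0592 = 7.601.
With Q = [Fe²⁺]·P(H₂) / [H⁺]^2, solving for [H⁺] gives log[H⁺] = -5.673, so pH = 5.67.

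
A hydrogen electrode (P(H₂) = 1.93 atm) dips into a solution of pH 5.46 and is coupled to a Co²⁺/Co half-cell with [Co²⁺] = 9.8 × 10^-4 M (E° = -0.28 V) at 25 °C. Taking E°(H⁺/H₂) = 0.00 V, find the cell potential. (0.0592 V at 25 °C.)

0.037 V

The hydrogen couple is the cathode, so E°_cell = 0.28 V; n = 2.
[H⁺] = 10^(−5.46) = 3.5 × 10^-6 M, and Q = [Co²⁺]·P(H₂) / [H⁺]^2 = 1.57 × 10^8.
E = E° − (0.0592/2) log Q = 0.28 − (0.0592/2)(8.197) = 0.037 V.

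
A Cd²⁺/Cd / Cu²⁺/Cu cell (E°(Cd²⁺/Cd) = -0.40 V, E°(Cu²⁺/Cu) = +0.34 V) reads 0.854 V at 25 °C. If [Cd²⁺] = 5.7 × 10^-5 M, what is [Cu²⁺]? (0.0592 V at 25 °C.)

From the Nernst equation, log Q = n(E° − E)/0.0592 = 2(0.74 − 0.854)/0.0592 = -3.851, so Q = 1.41 × 10^-4.
With Q = [Cd²⁺]/[Cu²⁺] and the known concentrations, [Cu²⁺] in the denominator gives [Cu²⁺] = 0.4 M.

0.4 M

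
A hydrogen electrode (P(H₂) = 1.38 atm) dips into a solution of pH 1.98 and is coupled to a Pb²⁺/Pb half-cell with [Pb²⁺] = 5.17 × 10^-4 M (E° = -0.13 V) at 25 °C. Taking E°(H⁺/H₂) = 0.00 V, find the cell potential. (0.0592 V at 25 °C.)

The hydrogen couple is the cathode, so E°_cell = 0.13 V; n = 2.
[H⁺] = 10^(−1.98) = 0.010 M, and Q = [Pb²⁺]·P(H₂) / [H⁺]^2 = 6.51.
E = E° − (0.0592/2) log Q = 0.13 − (0.0592/2)(0.813) = 0.106 V.

0.11 V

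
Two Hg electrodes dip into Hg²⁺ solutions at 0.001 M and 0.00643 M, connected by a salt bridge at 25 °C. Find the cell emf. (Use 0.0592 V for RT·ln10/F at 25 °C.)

0.024 V

Both half-cells are Hg²⁺/Hg, so E°_cell = 0. The concentrated side is the cathode; the cell reaction moves Hg²⁺ from high to low concentration with n = 2.
Q = [Hg²⁺]_dilute/[Hg²⁺]_conc = 0.001/0.00643 = 0.156.
E = 0 − (0.0592/2) log Q = −(0.0592/2)(-0.808) = 0.0239 V.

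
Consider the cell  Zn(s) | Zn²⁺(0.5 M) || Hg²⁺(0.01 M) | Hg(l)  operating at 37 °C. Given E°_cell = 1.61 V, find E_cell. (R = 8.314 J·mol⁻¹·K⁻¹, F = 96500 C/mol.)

1.56 V

Balancing electrons gives n = 2; the reaction quotient is Q = [Zn²⁺]/[Hg²⁺] = 50.0.
E = E° − (RT/nF) ln Q = 1.61 − (8.314×310)/(2×96500) × (3.912) = 1.610 − 0.052 = 1.558 V.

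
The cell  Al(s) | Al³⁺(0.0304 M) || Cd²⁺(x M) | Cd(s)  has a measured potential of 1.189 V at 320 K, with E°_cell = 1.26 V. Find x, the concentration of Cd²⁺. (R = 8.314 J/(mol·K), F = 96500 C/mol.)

From the Nernst equation, ln Q = nF(E° − E)/RT = 6×96500×(1.26 − 1.189)/(8.314×320) = 15.452, so Q = 5.14 × 10^6.
With Q = [Al³⁺]^2/[Cd²⁺]^3 and the known concentrations, [Cd²⁺]^3 in the denominator gives [Cd²⁺] = 5.6 × 10^-4 M.

5.6 × 10^-4 M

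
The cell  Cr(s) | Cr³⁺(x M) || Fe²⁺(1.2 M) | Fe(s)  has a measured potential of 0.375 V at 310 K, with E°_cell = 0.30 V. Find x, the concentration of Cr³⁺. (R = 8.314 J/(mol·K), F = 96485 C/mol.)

2.9 × 10^-4 M

From the Nernst equation, ln Q = nF(E° − E)/RT = 6×96485×(0.30 − 0.375)/(8.314×310) = -16.846, so Q = 4.83 × 10^-8.
With Q = [Cr³⁺]^2/[Fe²⁺]^3 and the known concentrations, [Cr³⁺]^2 in the numerator gives [Cr³⁺] = 2.9 × 10^-4 M.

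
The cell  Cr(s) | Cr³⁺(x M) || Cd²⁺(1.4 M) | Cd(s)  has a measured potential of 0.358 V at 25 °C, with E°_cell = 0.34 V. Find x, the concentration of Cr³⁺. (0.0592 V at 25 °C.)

0.2 M

From the Nernst equation, log Q = n(E° − E)/0.0592 = 6(0.34 − 0.358)/0.0592 = -1.824, so Q = 0.0150.
With Q = [Cr³⁺]^2/[Cd²⁺]^3 and the known concentrations, [Cr³⁺]^2 in the numerator gives [Cr³⁺] = 0.2 M.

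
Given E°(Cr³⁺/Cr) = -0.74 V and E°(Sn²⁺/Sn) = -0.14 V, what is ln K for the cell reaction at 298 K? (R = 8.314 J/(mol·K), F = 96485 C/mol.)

E°_cell = -0.14 − (-0.74) = 0.60 V, with n = 6 electrons transferred.
At equilibrium E = 0, so the Nernst equation gives ln K = nFE°/RT = (6)(96485)(0.60)/((8.314)(298)) = 140.20.

ln K = 140.2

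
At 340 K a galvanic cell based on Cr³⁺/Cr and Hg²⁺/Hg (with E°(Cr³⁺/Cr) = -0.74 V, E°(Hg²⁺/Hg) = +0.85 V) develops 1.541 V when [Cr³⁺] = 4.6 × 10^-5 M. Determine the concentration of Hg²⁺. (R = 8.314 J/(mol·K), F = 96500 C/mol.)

4.5 × 10^-5 M

From the Nernst equation, ln Q = nF(E° − E)/RT = 6×96500×(1.59 − 1.541)/(8.314×340) = 10.037, so Q = 2.28 × 10^4.
With Q = [Cr³⁺]^2/[Hg²⁺]^3 and the known concentrations, [Hg²⁺]^3 in the denominator gives [Hg²⁺] = 4.5 × 10^-5 M.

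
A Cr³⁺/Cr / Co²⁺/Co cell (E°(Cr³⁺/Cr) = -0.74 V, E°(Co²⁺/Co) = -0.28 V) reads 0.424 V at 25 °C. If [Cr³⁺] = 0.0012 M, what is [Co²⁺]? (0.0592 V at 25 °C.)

6.9 × 10^-4 M

From the Nernst equation, log Q = n(E° − E)/0.0592 = 6(0.46 − 0.424)/0.0592 = 3.649, so Q = 4450.
With Q = [Cr³⁺]^2/[Co²⁺]^3 and the known concentrations, [Co²⁺]^3 in the denominator gives [Co²⁺] = 6.9 × 10^-4 M.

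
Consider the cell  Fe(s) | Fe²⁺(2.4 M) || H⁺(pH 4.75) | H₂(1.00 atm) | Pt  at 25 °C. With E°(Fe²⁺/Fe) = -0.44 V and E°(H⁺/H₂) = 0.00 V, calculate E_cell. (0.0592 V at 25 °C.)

0.15 V

The hydrogen couple is the cathode, so E°_cell = 0.44 V; n = 2.
[H⁺] = 10^(−4.75) = 1.8 × 10^-5 M, and Q = [Fe²⁺]·P(H₂) / [H⁺]^2 = 7.59 × 10^9.
E = E° − (0.0592/2) log Q = 0.44 − (0.0592/2)(9.880) = 0.148 V.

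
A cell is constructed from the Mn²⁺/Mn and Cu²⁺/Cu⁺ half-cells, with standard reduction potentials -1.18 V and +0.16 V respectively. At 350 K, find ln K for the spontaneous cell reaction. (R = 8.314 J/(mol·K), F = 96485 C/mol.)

ln K = 88.9

E°_cell = +0.16 − (-1.18) = 1.34 V, with n = 2 electrons transferred.
At equilibrium E = 0, so the Nernst equation gives ln K = nFE°/RT = (2)(96485)(1.34)/((8.314)(350)) = 88.86.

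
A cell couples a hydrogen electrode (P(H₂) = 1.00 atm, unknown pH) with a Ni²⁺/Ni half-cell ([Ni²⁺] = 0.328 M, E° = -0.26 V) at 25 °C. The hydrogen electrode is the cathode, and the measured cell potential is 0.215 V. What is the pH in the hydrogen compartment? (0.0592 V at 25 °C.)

pH = 1.00

E°_cell = 0.26 V and n = 2.
log Q = n(E° − E)/0.0592 = 2×(0.26 − 0.215)/0.0592 = 1.520.
With Q = [Ni²⁺]·P(H₂) / [H⁺]^2, solving for [H⁺] gives log[H⁺] = -1.002, so pH = 1.00.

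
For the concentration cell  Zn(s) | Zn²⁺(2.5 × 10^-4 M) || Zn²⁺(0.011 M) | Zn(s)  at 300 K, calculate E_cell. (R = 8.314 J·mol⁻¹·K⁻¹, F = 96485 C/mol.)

Both half-cells are Zn²⁺/Zn, so E°_cell = 0. The concentrated side is the cathode; the cell reaction moves Zn²⁺ from high to low concentration with n = 2.
Q = [Zn²⁺]_dilute/[Zn²⁺]_conc = 2.5 × 10^-4/0.011 = 0.0227.
E = 0 − (RT/nF) ln Q = −((8.314×300)/(2×96485))(-3.784) = 0.0489 V.

0.049 V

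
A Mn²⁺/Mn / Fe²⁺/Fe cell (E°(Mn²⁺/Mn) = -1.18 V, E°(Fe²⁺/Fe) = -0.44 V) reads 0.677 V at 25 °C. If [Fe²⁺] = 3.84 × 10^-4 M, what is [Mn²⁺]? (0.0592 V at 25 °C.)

From the Nernst equation, log Q = n(E° − E)/0.0592 = 2(0.74 − 0.677)/0.0592 = 2.128, so Q = 134.
With Q = [Mn²⁺]/[Fe²⁺] and the known concentrations, [Mn²⁺] in the numerator gives [Mn²⁺] = 0.052 M.

0.052 M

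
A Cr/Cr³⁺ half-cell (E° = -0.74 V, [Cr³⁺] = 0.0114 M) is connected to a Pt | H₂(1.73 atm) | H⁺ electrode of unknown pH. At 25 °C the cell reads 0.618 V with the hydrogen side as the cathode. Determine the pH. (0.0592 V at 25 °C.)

pH = 2.59

E°_cell = 0.74 V and n = 6.
log Q = n(E° − E)/0.0592 = 6×(0.74 − 0.618)/0.0592 = 12.365.
With Q = [Cr³⁺]^2·P(H₂)^3 / [H⁺]^6, solving for [H⁺] gives log[H⁺] = -2.589, so pH = 2.59.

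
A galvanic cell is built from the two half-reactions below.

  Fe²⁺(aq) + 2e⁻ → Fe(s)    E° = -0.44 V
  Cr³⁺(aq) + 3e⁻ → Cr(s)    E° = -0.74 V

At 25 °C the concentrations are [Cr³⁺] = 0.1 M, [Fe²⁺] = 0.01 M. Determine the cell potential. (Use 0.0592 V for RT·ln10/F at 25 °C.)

0.261 V

The Fe²⁺/Fe couple has the higher reduction potential and acts as the cathode, so E°_cell = -0.44 − (-0.74) = 0.30 V.
Balancing electrons gives n = 6; the reaction quotient is Q = [Cr³⁺]^2/[Fe²⁺]^3 = 1 × 10^4.
At 25 °C, E = E° − (0.0592/n) log Q = 0.30 − (0.0592/6)(4.000) = 0.300 − 0.039 = 0.261 V.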